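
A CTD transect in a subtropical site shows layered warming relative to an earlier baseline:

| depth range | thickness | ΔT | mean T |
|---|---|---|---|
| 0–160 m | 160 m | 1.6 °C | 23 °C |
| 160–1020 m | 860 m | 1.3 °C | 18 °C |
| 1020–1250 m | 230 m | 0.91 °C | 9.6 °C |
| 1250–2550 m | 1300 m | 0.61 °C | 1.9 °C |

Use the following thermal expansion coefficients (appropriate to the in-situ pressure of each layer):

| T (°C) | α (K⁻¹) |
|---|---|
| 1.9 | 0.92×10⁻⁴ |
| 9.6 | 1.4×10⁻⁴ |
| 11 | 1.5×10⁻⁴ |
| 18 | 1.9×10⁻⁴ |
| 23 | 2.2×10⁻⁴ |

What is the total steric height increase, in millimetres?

Δh ≈ 371 mm

Layer 1 at 23 °C → α = 2.2×10⁻⁴ K⁻¹
Layer 2 at 18 °C → α = 1.9×10⁻⁴ K⁻¹
Layer 3 at 9.6 °C → α = 1.4×10⁻⁴ K⁻¹
Layer 4 at 1.9 °C → α = 0.92×10⁻⁴ K⁻¹
1.6 × 2.2×10⁻⁴ × 160 = 0.05632 m
160–1020 m: 1.9×10⁻⁴ × 860 × 1.3 = 0.21242 m
1020–1250 m: 230 × 0.91 × 1.4×10⁻⁴ = 0.029302 m
0.92×10⁻⁴ × 0.61 × 1300 = 0.072956 m
Δh = 0.05632 + 0.21242 + 0.029302 + 0.072956 = 0.370998 m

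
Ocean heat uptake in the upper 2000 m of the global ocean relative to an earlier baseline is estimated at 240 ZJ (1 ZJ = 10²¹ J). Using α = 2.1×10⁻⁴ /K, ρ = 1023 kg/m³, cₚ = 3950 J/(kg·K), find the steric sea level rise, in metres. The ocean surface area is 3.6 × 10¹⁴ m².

Per unit area: Q = 240×10²¹ / (3.6×10¹⁴) ≈ 6.667×10⁸ J/m²
Δh = αQ/(ρcₚ) = 2.1×10⁻⁴ × 6.667×10⁸ / (1023 × 3950) ≈ 0.034648 m

0.035 m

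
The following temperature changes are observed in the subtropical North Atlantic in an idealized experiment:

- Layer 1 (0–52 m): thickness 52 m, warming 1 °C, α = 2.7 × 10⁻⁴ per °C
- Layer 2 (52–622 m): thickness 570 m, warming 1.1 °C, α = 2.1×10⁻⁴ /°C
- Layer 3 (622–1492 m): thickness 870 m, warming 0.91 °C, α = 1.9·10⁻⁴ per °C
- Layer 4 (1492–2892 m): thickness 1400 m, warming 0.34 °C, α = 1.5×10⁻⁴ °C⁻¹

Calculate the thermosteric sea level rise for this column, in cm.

2.7×10⁻⁴ × 52 × 1 = 0.01404 m
Layer 2: 570 × 1.1 × 2.1×10⁻⁴ = 0.13167 m
870 × 0.91 × 1.9×10⁻⁴ = 0.150423 m
1492–2892 m: 0.34 × 1400 × 1.5×10⁻⁴ = 0.07140 m
Δh = 0.01404 + 0.13167 + 0.150423 + 0.07140 = 0.367533 m

about 37 cm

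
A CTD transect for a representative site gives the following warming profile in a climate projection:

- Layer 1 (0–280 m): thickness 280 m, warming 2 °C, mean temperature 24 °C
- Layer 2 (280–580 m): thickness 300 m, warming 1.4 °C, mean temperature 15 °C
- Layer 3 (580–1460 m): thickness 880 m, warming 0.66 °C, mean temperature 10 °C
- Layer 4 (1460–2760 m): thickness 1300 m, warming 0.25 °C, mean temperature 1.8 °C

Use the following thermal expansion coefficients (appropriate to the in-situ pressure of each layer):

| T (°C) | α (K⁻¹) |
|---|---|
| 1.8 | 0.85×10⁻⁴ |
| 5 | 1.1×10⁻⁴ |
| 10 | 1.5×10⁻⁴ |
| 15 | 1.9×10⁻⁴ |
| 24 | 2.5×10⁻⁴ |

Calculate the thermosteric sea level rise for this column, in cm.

Layer 1 at 24 °C → α = 2.5×10⁻⁴ K⁻¹
Layer 2 at 15 °C → α = 1.9×10⁻⁴ K⁻¹
Layer 3 at 10 °C → α = 1.5×10⁻⁴ K⁻¹
Layer 4 at 1.8 °C → α = 0.85×10⁻⁴ K⁻¹
280 × 2 × 2.5×10⁻⁴ = 0.14000 m
Layer 2: 1.9×10⁻⁴ × 300 × 1.4 = 0.07980 m
580–1460 m: 0.66 × 1.5×10⁻⁴ × 880 = 0.08712 m
Layer 4: 0.85×10⁻⁴ × 1300 × 0.25 = 0.027625 m
Δh = 0.14000 + 0.07980 + 0.08712 + 0.027625 = 0.334545 m

33 cm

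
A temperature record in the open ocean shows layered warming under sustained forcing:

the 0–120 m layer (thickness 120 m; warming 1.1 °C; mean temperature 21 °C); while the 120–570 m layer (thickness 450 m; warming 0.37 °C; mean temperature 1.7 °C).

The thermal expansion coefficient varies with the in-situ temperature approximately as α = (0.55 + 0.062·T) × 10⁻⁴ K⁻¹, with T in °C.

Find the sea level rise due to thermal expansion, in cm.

Layer 1: α = (0.55 + 0.062×21)×10⁻⁴ = 1.852×10⁻⁴ K⁻¹
Layer 2: α = (0.55 + 0.062×1.7)×10⁻⁴ = 0.6554×10⁻⁴ K⁻¹
0–120 m: 1.1 × 120 × 1.852×10⁻⁴ = 0.0244464 m
120–570 m: 0.37 × 0.6554×10⁻⁴ × 450 = 0.01091241 m
Δh = 0.0244464 + 0.01091241 = 0.03535881 m ≈ 3.54 cm

3.54 cm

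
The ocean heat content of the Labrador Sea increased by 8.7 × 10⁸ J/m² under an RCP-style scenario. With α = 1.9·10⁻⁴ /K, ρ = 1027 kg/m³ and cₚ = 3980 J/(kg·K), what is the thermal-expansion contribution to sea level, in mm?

Δh = αQ/(ρcₚ) = 1.9×10⁻⁴ × 8.7×10⁸ / (1027 × 3980) ≈ 0.040441 m

Δh = 40 mm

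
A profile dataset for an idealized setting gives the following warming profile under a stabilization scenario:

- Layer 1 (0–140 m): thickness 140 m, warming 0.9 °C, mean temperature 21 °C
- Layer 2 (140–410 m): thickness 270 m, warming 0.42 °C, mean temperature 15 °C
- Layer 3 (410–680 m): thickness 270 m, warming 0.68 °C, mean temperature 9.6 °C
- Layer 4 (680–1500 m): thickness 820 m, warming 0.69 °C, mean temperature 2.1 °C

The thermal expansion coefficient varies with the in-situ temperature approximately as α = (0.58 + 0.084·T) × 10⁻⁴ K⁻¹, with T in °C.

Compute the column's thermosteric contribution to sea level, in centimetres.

Layer 1: α = (0.58 + 0.084×21)×10⁻⁴ = 2.344×10⁻⁴ K⁻¹
Layer 2: α = (0.58 + 0.084×15)×10⁻⁴ = 1.84×10⁻⁴ K⁻¹
Layer 3: α = (0.58 + 0.084×9.6)×10⁻⁴ = 1.3864×10⁻⁴ K⁻¹
Layer 4: α = (0.58 + 0.084×2.1)×10⁻⁴ = 0.7564×10⁻⁴ K⁻¹
Layer 1: 2.344×10⁻⁴ × 0.9 × 140 = 0.0295344 m
140–410 m: 0.42 × 270 × 1.84×10⁻⁴ = 0.0208656 m
Layer 3: 1.3864×10⁻⁴ × 270 × 0.68 = 0.025454304 m
680–1500 m: 820 × 0.7564×10⁻⁴ × 0.69 = 0.042797112 m
Δh = 0.0295344 + 0.0208656 + 0.025454304 + 0.042797112 = 0.118651416 m ≈ 11.9 cm

11.9 cm of thermosteric rise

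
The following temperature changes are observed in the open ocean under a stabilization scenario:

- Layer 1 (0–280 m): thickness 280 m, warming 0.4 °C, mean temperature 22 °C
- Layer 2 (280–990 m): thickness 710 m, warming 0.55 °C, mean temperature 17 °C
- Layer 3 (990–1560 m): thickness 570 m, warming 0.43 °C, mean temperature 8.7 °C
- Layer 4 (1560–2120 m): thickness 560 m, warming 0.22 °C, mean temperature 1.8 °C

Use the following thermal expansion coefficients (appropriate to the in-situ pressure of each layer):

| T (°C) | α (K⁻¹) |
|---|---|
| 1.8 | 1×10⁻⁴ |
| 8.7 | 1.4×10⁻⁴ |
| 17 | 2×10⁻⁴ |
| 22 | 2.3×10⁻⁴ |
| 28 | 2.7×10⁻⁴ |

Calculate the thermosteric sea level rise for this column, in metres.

Layer 1 at 22 °C → α = 2.3×10⁻⁴ K⁻¹
Layer 2 at 17 °C → α = 2×10⁻⁴ K⁻¹
Layer 3 at 8.7 °C → α = 1.4×10⁻⁴ K⁻¹
Layer 4 at 1.8 °C → α = 1×10⁻⁴ K⁻¹
0–280 m: 280 × 2.3×10⁻⁴ × 0.4 = 0.02576 m
280–990 m: 2×10⁻⁴ × 710 × 0.55 = 0.07810 m
Layer 3: 0.43 × 1.4×10⁻⁴ × 570 = 0.034314 m
1560–2120 m: 0.22 × 1×10⁻⁴ × 560 = 0.01232 m
Δh = 0.02576 + 0.07810 + 0.034314 + 0.01232 = 0.150494 m

0.15 m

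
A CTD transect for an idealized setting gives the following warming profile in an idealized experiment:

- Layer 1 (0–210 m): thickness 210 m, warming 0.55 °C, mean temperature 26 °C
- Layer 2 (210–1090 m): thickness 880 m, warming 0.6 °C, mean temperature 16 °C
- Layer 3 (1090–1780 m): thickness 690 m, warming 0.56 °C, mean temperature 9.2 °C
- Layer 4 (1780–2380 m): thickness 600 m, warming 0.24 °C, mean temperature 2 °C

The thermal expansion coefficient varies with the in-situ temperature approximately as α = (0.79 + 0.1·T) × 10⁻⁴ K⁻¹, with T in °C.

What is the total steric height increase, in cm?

25 cm of thermosteric rise

Layer 1: α = (0.79 + 0.1×26)×10⁻⁴ = 3.39×10⁻⁴ K⁻¹
Layer 2: α = (0.79 + 0.1×16)×10⁻⁴ = 2.39×10⁻⁴ K⁻¹
Layer 3: α = (0.79 + 0.1×9.2)×10⁻⁴ = 1.71×10⁻⁴ K⁻¹
Layer 4: α = (0.79 + 0.1×2)×10⁻⁴ = 0.99×10⁻⁴ K⁻¹
0–210 m: 0.55 × 3.39×10⁻⁴ × 210 = 0.0391545 m
Layer 2: 0.6 × 880 × 2.39×10⁻⁴ = 0.126192 m
Layer 3: 1.71×10⁻⁴ × 0.56 × 690 = 0.0660744 m
Layer 4: 600 × 0.99×10⁻⁴ × 0.24 = 0.014256 m
Δh = 0.0391545 + 0.126192 + 0.0660744 + 0.014256 = 0.2456769 m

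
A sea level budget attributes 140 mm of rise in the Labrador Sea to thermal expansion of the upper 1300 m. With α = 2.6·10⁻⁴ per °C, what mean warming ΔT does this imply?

ΔT = Δh/(αH) = 0.14 / (2.6×10⁻⁴ × 1300) ≈ 0.4142 °C

about 0.41 °C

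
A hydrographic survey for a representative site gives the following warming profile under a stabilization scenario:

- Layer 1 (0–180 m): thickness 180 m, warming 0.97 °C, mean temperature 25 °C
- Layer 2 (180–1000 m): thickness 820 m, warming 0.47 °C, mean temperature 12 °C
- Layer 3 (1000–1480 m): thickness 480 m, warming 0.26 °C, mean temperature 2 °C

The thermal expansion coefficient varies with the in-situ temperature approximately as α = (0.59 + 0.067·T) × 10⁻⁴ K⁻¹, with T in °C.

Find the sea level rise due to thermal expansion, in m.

Δh ≈ 0.10 m

Layer 1: α = (0.59 + 0.067×25)×10⁻⁴ = 2.265×10⁻⁴ K⁻¹
Layer 2: α = (0.59 + 0.067×12)×10⁻⁴ = 1.394×10⁻⁴ K⁻¹
Layer 3: α = (0.59 + 0.067×2)×10⁻⁴ = 0.724×10⁻⁴ K⁻¹
Layer 1: 0.97 × 2.265×10⁻⁴ × 180 = 0.0395469 m
180–1000 m: 0.47 × 820 × 1.394×10⁻⁴ = 0.05372476 m
Layer 3: 480 × 0.724×10⁻⁴ × 0.26 = 0.00903552 m
Δh = 0.0395469 + 0.05372476 + 0.00903552 = 0.10230718 m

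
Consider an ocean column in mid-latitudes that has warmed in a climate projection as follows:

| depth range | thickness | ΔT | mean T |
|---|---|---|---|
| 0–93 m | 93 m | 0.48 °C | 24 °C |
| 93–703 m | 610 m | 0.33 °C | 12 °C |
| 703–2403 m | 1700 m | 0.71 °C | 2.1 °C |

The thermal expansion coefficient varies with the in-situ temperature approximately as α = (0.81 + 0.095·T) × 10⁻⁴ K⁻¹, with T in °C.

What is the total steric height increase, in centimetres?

Layer 1: α = (0.81 + 0.095×24)×10⁻⁴ = 3.09×10⁻⁴ K⁻¹
Layer 2: α = (0.81 + 0.095×12)×10⁻⁴ = 1.95×10⁻⁴ K⁻¹
Layer 3: α = (0.81 + 0.095×2.1)×10⁻⁴ = 1.0095×10⁻⁴ K⁻¹
0.48 × 3.09×10⁻⁴ × 93 = 0.01379376 m
93–703 m: 1.95×10⁻⁴ × 610 × 0.33 = 0.0392535 m
703–2403 m: 1700 × 0.71 × 1.0095×10⁻⁴ = 0.12184665 m
Δh = 0.01379376 + 0.0392535 + 0.12184665 = 0.17489391 m ≈ 17.5 cm

about 17.5 cm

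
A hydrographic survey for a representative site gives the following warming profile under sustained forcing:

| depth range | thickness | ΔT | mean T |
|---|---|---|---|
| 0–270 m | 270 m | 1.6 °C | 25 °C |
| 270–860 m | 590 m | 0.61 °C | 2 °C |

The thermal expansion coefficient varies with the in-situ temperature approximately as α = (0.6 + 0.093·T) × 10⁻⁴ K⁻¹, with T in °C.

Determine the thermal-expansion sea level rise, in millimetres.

155 mm

Layer 1: α = (0.6 + 0.093×25)×10⁻⁴ = 2.925×10⁻⁴ K⁻¹
Layer 2: α = (0.6 + 0.093×2)×10⁻⁴ = 0.786×10⁻⁴ K⁻¹
2.925×10⁻⁴ × 270 × 1.6 = 0.12636 m
Layer 2: 590 × 0.786×10⁻⁴ × 0.61 = 0.02828814 m
Δh = 0.12636 + 0.02828814 = 0.15464814 m ≈ 155 mm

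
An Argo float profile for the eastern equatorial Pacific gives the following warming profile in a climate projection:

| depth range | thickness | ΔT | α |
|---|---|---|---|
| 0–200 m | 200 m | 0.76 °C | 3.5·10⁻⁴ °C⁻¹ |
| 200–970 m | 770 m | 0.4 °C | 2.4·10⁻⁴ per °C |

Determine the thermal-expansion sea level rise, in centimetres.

Layer 1: 3.5×10⁻⁴ × 200 × 0.76 = 0.05320 m
200–970 m: 770 × 0.4 × 2.4×10⁻⁴ = 0.07392 m
Δh = 0.05320 + 0.07392 = 0.12712 m ≈ 12.7 cm

12.7 cm of thermosteric rise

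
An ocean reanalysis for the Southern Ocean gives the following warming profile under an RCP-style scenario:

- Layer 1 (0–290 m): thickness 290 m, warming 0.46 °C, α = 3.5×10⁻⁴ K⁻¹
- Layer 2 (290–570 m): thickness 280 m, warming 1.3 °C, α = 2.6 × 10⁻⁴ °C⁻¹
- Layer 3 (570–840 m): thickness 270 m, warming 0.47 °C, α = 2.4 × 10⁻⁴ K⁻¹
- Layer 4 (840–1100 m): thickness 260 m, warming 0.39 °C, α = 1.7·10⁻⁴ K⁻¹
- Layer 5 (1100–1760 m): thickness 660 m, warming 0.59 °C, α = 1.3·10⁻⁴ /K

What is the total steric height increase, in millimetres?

about 240 mm

290 × 3.5×10⁻⁴ × 0.46 = 0.04669 m
280 × 2.6×10⁻⁴ × 1.3 = 0.09464 m
0.47 × 2.4×10⁻⁴ × 270 = 0.030456 m
260 × 0.39 × 1.7×10⁻⁴ = 0.017238 m
Layer 5: 0.59 × 1.3×10⁻⁴ × 660 = 0.050622 m
Δh = 0.04669 + 0.09464 + 0.030456 + 0.017238 + 0.050622 = 0.239646 m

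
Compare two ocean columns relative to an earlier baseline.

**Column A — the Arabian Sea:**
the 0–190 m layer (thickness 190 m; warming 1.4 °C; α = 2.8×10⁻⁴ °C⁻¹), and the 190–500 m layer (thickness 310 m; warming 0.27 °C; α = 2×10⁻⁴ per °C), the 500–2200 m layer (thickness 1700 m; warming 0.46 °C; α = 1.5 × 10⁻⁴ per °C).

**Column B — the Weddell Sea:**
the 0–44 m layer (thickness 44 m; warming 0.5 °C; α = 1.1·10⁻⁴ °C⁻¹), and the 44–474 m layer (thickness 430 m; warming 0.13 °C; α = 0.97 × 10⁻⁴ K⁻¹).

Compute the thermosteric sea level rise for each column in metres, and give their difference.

A Layer 1: 2.8×10⁻⁴ × 190 × 1.4 = 0.07448 m
A 0.27 × 2×10⁻⁴ × 310 = 0.01674 m
A Layer 3: 1700 × 0.46 × 1.5×10⁻⁴ = 0.11730 m
A total: 0.20852 m
B 1.1×10⁻⁴ × 0.5 × 44 = 0.00242 m
B 44–474 m: 0.13 × 430 × 0.97×10⁻⁴ = 0.0054223 m
B total: 0.0078423 m
Difference: 0.20852 − 0.0078423 = 0.2006777 m

Δh_A ≈ 0.21 m, Δh_B ≈ 0.0078 m; difference ≈ 0.20 m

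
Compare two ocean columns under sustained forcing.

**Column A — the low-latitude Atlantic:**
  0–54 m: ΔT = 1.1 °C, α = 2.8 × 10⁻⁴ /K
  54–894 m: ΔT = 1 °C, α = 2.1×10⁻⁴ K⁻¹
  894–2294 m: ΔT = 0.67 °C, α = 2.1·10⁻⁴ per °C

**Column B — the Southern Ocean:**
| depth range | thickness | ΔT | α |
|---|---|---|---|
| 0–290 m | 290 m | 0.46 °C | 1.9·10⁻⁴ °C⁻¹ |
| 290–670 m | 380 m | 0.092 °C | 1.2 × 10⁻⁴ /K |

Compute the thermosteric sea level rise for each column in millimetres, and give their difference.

A: 390 mm; B: 29.5 mm; difference 360 mm

A 54 × 2.8×10⁻⁴ × 1.1 = 0.016632 m
A 2.1×10⁻⁴ × 1 × 840 = 0.17640 m
A 1400 × 0.67 × 2.1×10⁻⁴ = 0.19698 m
A total: 0.390012 m
B 1.9×10⁻⁴ × 290 × 0.46 = 0.025346 m
B 0.092 × 1.2×10⁻⁴ × 380 = 0.0041952 m
B total: 0.0295412 m
Difference: 0.390012 − 0.0295412 = 0.3604708 m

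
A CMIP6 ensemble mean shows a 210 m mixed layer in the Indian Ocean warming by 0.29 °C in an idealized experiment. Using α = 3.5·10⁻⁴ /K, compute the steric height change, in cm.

Δh ≈ 2.1 cm

Δh = αΔT·H = 3.5×10⁻⁴ × 0.29 × 210 = 0.021315 m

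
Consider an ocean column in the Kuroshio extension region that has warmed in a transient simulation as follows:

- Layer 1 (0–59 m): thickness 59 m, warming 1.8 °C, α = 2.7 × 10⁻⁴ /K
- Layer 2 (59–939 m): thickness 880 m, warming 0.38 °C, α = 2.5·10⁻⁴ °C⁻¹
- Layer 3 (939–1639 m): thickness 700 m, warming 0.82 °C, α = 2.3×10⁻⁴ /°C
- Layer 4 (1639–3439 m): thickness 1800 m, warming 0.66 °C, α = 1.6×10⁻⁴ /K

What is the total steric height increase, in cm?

about 43 cm

1.8 × 2.7×10⁻⁴ × 59 = 0.028674 m
59–939 m: 0.38 × 2.5×10⁻⁴ × 880 = 0.08360 m
2.3×10⁻⁴ × 700 × 0.82 = 0.13202 m
1.6×10⁻⁴ × 0.66 × 1800 = 0.19008 m
Δh = 0.028674 + 0.08360 + 0.13202 + 0.19008 = 0.434374 m ≈ 43 cm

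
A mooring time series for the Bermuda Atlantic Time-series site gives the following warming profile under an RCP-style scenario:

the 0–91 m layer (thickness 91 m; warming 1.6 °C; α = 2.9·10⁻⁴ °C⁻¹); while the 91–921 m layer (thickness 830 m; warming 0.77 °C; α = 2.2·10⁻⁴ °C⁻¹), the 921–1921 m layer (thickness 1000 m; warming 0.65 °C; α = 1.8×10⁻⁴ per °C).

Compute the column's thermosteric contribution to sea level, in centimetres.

Layer 1: 1.6 × 2.9×10⁻⁴ × 91 = 0.042224 m
830 × 0.77 × 2.2×10⁻⁴ = 0.140602 m
Layer 3: 1.8×10⁻⁴ × 0.65 × 1000 = 0.11700 m
Δh = 0.042224 + 0.140602 + 0.11700 = 0.299826 m ≈ 30.0 cm

30.0 cm of thermosteric rise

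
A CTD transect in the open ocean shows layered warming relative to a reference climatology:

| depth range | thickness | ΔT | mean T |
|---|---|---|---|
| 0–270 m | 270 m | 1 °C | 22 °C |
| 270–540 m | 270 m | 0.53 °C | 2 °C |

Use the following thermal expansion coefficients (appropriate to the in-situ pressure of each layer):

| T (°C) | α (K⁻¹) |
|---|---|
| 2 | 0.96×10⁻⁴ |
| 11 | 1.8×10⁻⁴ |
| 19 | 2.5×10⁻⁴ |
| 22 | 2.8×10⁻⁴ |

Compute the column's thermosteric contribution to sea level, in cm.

Layer 1 at 22 °C → α = 2.8×10⁻⁴ K⁻¹
Layer 2 at 2 °C → α = 0.96×10⁻⁴ K⁻¹
Layer 1: 2.8×10⁻⁴ × 1 × 270 = 0.07560 m
Layer 2: 0.96×10⁻⁴ × 270 × 0.53 = 0.0137376 m
Δh = 0.07560 + 0.0137376 = 0.0893376 m

8.9 cm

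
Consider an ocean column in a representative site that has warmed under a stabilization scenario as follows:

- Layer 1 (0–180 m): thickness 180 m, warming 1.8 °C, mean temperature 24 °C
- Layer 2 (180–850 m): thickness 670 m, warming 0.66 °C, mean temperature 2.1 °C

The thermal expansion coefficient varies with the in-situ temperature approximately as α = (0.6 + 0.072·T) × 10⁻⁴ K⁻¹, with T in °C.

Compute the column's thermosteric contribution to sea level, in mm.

Δh ≈ 109 mm

Layer 1: α = (0.6 + 0.072×24)×10⁻⁴ = 2.328×10⁻⁴ K⁻¹
Layer 2: α = (0.6 + 0.072×2.1)×10⁻⁴ = 0.7512×10⁻⁴ K⁻¹
Layer 1: 2.328×10⁻⁴ × 1.8 × 180 = 0.0754272 m
0.66 × 670 × 0.7512×10⁻⁴ = 0.033218064 m
Δh = 0.0754272 + 0.033218064 = 0.108645264 m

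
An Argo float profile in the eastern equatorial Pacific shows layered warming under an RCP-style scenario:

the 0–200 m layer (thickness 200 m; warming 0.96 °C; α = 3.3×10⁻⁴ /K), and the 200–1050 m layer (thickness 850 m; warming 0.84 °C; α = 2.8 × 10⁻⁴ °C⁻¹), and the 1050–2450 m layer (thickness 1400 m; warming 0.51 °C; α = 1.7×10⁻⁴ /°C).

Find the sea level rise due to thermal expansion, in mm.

385 mm of thermosteric rise

Layer 1: 3.3×10⁻⁴ × 200 × 0.96 = 0.06336 m
200–1050 m: 850 × 0.84 × 2.8×10⁻⁴ = 0.19992 m
Layer 3: 0.51 × 1.7×10⁻⁴ × 1400 = 0.12138 m
Δh = 0.06336 + 0.19992 + 0.12138 = 0.38466 m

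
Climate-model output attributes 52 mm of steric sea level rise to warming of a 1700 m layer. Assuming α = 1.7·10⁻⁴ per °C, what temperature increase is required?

0.180 °C

ΔT = Δh/(αH) = 0.052 / (1.7×10⁻⁴ × 1700) ≈ 0.1799 °C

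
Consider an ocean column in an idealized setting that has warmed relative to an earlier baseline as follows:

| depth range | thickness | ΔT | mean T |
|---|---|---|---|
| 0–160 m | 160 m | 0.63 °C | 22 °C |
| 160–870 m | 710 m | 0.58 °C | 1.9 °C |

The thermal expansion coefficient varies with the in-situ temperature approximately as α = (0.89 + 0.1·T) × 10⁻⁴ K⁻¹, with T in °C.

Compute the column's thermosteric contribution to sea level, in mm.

Layer 1: α = (0.89 + 0.1×22)×10⁻⁴ = 3.09×10⁻⁴ K⁻¹
Layer 2: α = (0.89 + 0.1×1.9)×10⁻⁴ = 1.08×10⁻⁴ K⁻¹
Layer 1: 0.63 × 3.09×10⁻⁴ × 160 = 0.0311472 m
710 × 0.58 × 1.08×10⁻⁴ = 0.0444744 m
Δh = 0.0311472 + 0.0444744 = 0.0756216 m

75.6 mm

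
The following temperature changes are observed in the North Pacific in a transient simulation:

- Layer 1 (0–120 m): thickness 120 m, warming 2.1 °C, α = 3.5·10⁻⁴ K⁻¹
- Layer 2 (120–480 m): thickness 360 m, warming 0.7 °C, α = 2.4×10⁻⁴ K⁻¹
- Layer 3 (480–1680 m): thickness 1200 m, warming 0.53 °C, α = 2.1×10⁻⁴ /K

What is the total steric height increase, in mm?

282 mm

0–120 m: 3.5×10⁻⁴ × 2.1 × 120 = 0.08820 m
360 × 0.7 × 2.4×10⁻⁴ = 0.06048 m
Layer 3: 0.53 × 1200 × 2.1×10⁻⁴ = 0.13356 m
Δh = 0.08820 + 0.06048 + 0.13356 = 0.28224 m ≈ 282 mm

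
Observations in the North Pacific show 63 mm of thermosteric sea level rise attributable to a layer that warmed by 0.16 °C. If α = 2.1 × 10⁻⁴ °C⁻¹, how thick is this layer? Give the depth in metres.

H = Δh/(αΔT) = 0.063 / (2.1×10⁻⁴ × 0.16) = 1875 m

about 1900 m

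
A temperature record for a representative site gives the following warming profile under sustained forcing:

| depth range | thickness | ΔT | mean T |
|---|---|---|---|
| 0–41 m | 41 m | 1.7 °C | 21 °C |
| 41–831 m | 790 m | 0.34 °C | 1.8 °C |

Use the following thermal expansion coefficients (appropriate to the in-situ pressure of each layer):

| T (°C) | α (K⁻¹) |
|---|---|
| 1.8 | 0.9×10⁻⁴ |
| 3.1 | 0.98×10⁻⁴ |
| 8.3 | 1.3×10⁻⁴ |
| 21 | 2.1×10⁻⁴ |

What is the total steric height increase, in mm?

Δh = 39 mm

Layer 1 at 21 °C → α = 2.1×10⁻⁴ K⁻¹
Layer 2 at 1.8 °C → α = 0.9×10⁻⁴ K⁻¹
Layer 1: 2.1×10⁻⁴ × 1.7 × 41 = 0.014637 m
Layer 2: 790 × 0.34 × 0.9×10⁻⁴ = 0.024174 m
Δh = 0.014637 + 0.024174 = 0.038811 m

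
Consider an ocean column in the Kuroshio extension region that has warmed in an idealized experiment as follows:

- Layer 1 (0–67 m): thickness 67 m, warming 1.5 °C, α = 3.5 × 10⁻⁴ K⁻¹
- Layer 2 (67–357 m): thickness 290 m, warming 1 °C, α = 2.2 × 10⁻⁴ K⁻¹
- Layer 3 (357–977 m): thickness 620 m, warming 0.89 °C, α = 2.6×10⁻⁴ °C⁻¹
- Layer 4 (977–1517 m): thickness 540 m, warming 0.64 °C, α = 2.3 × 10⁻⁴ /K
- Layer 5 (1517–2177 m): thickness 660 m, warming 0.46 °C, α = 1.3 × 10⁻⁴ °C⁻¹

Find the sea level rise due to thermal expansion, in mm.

Δh = 360 mm

0–67 m: 3.5×10⁻⁴ × 67 × 1.5 = 0.035175 m
1 × 2.2×10⁻⁴ × 290 = 0.06380 m
2.6×10⁻⁴ × 620 × 0.89 = 0.143468 m
977–1517 m: 2.3×10⁻⁴ × 540 × 0.64 = 0.079488 m
Layer 5: 1.3×10⁻⁴ × 660 × 0.46 = 0.039468 m
Δh = 0.035175 + 0.06380 + 0.143468 + 0.079488 + 0.039468 = 0.361399 m ≈ 360 mm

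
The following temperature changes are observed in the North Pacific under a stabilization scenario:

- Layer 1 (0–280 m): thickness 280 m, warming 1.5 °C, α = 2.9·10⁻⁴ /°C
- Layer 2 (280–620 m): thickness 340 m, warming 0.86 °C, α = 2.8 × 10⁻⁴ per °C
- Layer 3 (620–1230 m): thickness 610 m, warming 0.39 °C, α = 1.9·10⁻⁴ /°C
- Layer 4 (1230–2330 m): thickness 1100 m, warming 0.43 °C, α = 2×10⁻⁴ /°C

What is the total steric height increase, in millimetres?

Δh = 343 mm

0–280 m: 1.5 × 2.9×10⁻⁴ × 280 = 0.12180 m
280–620 m: 2.8×10⁻⁴ × 340 × 0.86 = 0.081872 m
0.39 × 1.9×10⁻⁴ × 610 = 0.045201 m
1230–2330 m: 0.43 × 2×10⁻⁴ × 1100 = 0.09460 m
Δh = 0.12180 + 0.081872 + 0.045201 + 0.09460 = 0.343473 m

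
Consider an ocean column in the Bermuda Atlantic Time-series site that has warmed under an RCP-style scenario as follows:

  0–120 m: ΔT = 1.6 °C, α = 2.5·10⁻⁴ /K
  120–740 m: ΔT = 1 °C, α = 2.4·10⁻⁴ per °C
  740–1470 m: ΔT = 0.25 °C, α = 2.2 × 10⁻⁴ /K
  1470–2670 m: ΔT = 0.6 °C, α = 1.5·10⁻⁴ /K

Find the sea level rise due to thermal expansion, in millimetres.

0–120 m: 1.6 × 120 × 2.5×10⁻⁴ = 0.04800 m
Layer 2: 1 × 2.4×10⁻⁴ × 620 = 0.14880 m
Layer 3: 2.2×10⁻⁴ × 0.25 × 730 = 0.04015 m
Layer 4: 0.6 × 1200 × 1.5×10⁻⁴ = 0.10800 m
Δh = 0.04800 + 0.14880 + 0.04015 + 0.10800 = 0.34495 m

345 mm of thermosteric rise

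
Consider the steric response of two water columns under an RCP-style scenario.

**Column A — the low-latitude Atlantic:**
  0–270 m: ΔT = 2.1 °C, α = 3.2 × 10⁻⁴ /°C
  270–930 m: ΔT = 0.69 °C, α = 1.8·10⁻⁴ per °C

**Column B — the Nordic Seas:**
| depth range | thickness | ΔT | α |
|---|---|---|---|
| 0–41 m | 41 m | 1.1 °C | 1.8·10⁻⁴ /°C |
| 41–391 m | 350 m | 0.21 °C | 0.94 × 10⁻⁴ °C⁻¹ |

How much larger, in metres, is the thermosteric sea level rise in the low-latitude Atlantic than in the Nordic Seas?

0.248 m larger

A 2.1 × 3.2×10⁻⁴ × 270 = 0.18144 m
A Layer 2: 660 × 0.69 × 1.8×10⁻⁴ = 0.081972 m
A total: 0.263412 m
B 0–41 m: 1.1 × 41 × 1.8×10⁻⁴ = 0.008118 m
B 41–391 m: 0.94×10⁻⁴ × 0.21 × 350 = 0.006909 m
B total: 0.015027 m
Difference: 0.263412 − 0.015027 = 0.248385 m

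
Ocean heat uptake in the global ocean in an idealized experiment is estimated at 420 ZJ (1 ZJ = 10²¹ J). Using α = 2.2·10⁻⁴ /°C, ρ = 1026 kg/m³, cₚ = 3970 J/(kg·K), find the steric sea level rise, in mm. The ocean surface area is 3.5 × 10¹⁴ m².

Per unit area: Q = 420×10²¹ / (3.5×10¹⁴) = 1.2×10⁹ J/m²
Δh = αQ/(ρcₚ) = 2.2×10⁻⁴ × 1.2×10⁹ / (1026 × 3970) ≈ 0.064814 m

64.8 mm of thermosteric rise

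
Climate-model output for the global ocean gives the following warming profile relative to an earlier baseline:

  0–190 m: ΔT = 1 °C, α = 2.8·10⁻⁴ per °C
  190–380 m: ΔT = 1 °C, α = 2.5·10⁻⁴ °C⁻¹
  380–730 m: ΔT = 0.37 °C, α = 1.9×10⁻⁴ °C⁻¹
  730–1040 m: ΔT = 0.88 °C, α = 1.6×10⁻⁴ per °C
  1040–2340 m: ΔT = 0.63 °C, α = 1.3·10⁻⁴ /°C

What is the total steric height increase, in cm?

Layer 1: 1 × 190 × 2.8×10⁻⁴ = 0.05320 m
Layer 2: 190 × 2.5×10⁻⁴ × 1 = 0.04750 m
380–730 m: 0.37 × 350 × 1.9×10⁻⁴ = 0.024605 m
730–1040 m: 1.6×10⁻⁴ × 310 × 0.88 = 0.043648 m
1040–2340 m: 1.3×10⁻⁴ × 0.63 × 1300 = 0.10647 m
Δh = 0.05320 + 0.04750 + 0.024605 + 0.043648 + 0.10647 = 0.275423 m

27.5 cm of thermosteric rise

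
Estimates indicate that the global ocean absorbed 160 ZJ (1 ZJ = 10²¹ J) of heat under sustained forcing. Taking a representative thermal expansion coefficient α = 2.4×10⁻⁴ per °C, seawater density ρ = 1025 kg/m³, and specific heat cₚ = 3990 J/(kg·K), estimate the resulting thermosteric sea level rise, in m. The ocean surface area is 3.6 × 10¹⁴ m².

Per unit area: Q = 160×10²¹ / (3.6×10¹⁴) ≈ 4.444×10⁸ J/m²
Δh = αQ/(ρcₚ) = 2.4×10⁻⁴ × 4.444×10⁸ / (1025 × 3990) ≈ 0.026079 m

0.0261 m of thermosteric rise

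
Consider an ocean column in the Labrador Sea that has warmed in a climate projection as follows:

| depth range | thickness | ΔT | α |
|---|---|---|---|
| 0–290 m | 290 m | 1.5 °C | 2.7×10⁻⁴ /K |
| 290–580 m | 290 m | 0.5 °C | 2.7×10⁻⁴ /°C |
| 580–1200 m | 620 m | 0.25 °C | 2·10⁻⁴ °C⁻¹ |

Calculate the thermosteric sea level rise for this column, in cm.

Δh = 18.8 cm

1.5 × 290 × 2.7×10⁻⁴ = 0.11745 m
Layer 2: 2.7×10⁻⁴ × 0.5 × 290 = 0.03915 m
580–1200 m: 620 × 0.25 × 2×10⁻⁴ = 0.03100 m
Δh = 0.11745 + 0.03915 + 0.03100 = 0.18760 m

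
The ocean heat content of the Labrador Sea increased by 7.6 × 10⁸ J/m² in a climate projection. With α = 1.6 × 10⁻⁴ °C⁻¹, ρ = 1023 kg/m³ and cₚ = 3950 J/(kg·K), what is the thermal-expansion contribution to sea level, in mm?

30 mm

Δh = αQ/(ρcₚ) = 1.6×10⁻⁴ × 7.6×10⁸ / (1023 × 3950) ≈ 0.030093 m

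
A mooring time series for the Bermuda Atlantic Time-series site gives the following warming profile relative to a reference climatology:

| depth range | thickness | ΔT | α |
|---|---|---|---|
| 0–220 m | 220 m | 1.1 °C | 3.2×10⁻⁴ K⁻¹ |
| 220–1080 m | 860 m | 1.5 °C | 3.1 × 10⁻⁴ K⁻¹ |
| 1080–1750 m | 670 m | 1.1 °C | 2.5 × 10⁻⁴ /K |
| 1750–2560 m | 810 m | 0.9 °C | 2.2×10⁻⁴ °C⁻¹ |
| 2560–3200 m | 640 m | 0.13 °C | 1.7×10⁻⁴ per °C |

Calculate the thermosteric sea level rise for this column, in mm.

about 836 mm

220 × 1.1 × 3.2×10⁻⁴ = 0.07744 m
220–1080 m: 1.5 × 860 × 3.1×10⁻⁴ = 0.39990 m
1080–1750 m: 1.1 × 670 × 2.5×10⁻⁴ = 0.18425 m
Layer 4: 0.9 × 2.2×10⁻⁴ × 810 = 0.16038 m
0.13 × 1.7×10⁻⁴ × 640 = 0.014144 m
Δh = 0.07744 + 0.39990 + 0.18425 + 0.16038 + 0.014144 = 0.836114 m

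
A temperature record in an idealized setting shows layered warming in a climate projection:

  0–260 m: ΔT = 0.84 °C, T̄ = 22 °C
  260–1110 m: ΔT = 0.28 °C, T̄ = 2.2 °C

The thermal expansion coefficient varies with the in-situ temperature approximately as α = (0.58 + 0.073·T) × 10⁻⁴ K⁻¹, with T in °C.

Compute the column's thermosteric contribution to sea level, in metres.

0.0654 m of thermosteric rise

Layer 1: α = (0.58 + 0.073×22)×10⁻⁴ = 2.186×10⁻⁴ K⁻¹
Layer 2: α = (0.58 + 0.073×2.2)×10⁻⁴ = 0.7406×10⁻⁴ K⁻¹
Layer 1: 260 × 2.186×10⁻⁴ × 0.84 = 0.04774224 m
0.7406×10⁻⁴ × 0.28 × 850 = 0.01762628 m
Δh = 0.04774224 + 0.01762628 = 0.06536852 m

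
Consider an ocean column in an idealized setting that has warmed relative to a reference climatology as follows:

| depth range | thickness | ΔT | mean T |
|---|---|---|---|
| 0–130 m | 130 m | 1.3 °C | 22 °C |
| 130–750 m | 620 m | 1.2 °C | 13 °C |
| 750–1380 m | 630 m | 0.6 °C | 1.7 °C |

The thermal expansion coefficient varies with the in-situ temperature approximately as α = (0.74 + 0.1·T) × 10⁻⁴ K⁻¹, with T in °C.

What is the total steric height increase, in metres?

0.236 m of thermosteric rise

Layer 1: α = (0.74 + 0.1×22)×10⁻⁴ = 2.94×10⁻⁴ K⁻¹
Layer 2: α = (0.74 + 0.1×13)×10⁻⁴ = 2.04×10⁻⁴ K⁻¹
Layer 3: α = (0.74 + 0.1×1.7)×10⁻⁴ = 0.91×10⁻⁴ K⁻¹
130 × 1.3 × 2.94×10⁻⁴ = 0.049686 m
1.2 × 2.04×10⁻⁴ × 620 = 0.151776 m
0.6 × 630 × 0.91×10⁻⁴ = 0.034398 m
Δh = 0.049686 + 0.151776 + 0.034398 = 0.23586 m ≈ 0.236 m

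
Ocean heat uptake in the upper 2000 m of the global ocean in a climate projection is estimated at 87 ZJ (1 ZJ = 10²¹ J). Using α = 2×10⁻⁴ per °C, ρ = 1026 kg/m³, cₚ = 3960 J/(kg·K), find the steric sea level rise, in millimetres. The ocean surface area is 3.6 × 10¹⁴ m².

Per unit area: Q = 87×10²¹ / (3.6×10¹⁴) ≈ 2.417×10⁸ J/m²
Δh = αQ/(ρcₚ) = 2×10⁻⁴ × 2.417×10⁸ / (1026 × 3960) ≈ 0.011898 m

Δh ≈ 11.9 mm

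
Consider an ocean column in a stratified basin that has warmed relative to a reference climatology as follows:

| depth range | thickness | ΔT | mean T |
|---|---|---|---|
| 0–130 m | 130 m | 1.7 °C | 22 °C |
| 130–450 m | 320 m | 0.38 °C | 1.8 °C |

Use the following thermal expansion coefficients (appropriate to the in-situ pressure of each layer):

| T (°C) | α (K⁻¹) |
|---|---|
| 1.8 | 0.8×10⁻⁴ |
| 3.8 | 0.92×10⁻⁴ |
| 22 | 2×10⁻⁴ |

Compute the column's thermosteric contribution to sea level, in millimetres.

Layer 1 at 22 °C → α = 2×10⁻⁴ K⁻¹
Layer 2 at 1.8 °C → α = 0.8×10⁻⁴ K⁻¹
0–130 m: 1.7 × 130 × 2×10⁻⁴ = 0.04420 m
130–450 m: 0.8×10⁻⁴ × 0.38 × 320 = 0.009728 m
Δh = 0.04420 + 0.009728 = 0.053928 m ≈ 54 mm

54 mm of thermosteric rise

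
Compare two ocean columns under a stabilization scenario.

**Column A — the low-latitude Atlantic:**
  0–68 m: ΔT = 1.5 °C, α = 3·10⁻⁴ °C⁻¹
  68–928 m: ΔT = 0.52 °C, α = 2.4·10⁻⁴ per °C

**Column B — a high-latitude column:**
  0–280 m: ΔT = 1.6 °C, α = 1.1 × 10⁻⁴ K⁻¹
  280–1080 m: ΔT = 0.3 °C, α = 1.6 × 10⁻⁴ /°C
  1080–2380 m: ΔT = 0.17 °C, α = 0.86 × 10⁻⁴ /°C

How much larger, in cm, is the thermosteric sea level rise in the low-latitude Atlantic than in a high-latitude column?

3.12 cm

A 0–68 m: 1.5 × 3×10⁻⁴ × 68 = 0.03060 m
A Layer 2: 0.52 × 860 × 2.4×10⁻⁴ = 0.107328 m
A total: 0.137928 m
B 1.6 × 1.1×10⁻⁴ × 280 = 0.04928 m
B 280–1080 m: 800 × 1.6×10⁻⁴ × 0.3 = 0.03840 m
B 1080–2380 m: 1300 × 0.86×10⁻⁴ × 0.17 = 0.019006 m
B total: 0.106686 m
Difference: 0.137928 − 0.106686 = 0.031242 m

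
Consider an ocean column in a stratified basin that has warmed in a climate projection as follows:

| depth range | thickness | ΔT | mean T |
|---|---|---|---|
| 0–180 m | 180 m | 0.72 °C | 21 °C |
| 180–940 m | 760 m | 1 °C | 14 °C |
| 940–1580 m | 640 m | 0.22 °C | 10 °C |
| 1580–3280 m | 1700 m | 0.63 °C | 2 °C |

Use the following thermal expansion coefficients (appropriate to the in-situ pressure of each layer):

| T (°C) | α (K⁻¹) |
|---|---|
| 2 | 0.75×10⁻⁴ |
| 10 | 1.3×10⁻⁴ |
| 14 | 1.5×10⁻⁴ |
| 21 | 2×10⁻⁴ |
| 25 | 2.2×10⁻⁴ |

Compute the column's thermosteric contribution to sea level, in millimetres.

about 239 mm

Layer 1 at 21 °C → α = 2×10⁻⁴ K⁻¹
Layer 2 at 14 °C → α = 1.5×10⁻⁴ K⁻¹
Layer 3 at 10 °C → α = 1.3×10⁻⁴ K⁻¹
Layer 4 at 2 °C → α = 0.75×10⁻⁴ K⁻¹
180 × 0.72 × 2×10⁻⁴ = 0.02592 m
Layer 2: 1 × 760 × 1.5×10⁻⁴ = 0.11400 m
640 × 1.3×10⁻⁴ × 0.22 = 0.018304 m
Layer 4: 0.75×10⁻⁴ × 1700 × 0.63 = 0.080325 m
Δh = 0.02592 + 0.11400 + 0.018304 + 0.080325 = 0.238549 m ≈ 239 mm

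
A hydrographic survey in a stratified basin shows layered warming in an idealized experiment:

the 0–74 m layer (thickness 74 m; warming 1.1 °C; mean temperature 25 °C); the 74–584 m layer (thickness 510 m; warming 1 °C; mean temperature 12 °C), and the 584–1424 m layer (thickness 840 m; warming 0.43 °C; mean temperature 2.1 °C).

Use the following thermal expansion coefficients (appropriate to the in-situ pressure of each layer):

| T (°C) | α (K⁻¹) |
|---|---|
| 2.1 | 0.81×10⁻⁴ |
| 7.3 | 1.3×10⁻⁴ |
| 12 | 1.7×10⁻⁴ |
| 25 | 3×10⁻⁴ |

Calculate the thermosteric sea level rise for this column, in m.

0.14 m

Layer 1 at 25 °C → α = 3×10⁻⁴ K⁻¹
Layer 2 at 12 °C → α = 1.7×10⁻⁴ K⁻¹
Layer 3 at 2.1 °C → α = 0.81×10⁻⁴ K⁻¹
1.1 × 74 × 3×10⁻⁴ = 0.02442 m
Layer 2: 1 × 1.7×10⁻⁴ × 510 = 0.08670 m
584–1424 m: 0.81×10⁻⁴ × 840 × 0.43 = 0.0292572 m
Δh = 0.02442 + 0.08670 + 0.0292572 = 0.1403772 m ≈ 0.14 m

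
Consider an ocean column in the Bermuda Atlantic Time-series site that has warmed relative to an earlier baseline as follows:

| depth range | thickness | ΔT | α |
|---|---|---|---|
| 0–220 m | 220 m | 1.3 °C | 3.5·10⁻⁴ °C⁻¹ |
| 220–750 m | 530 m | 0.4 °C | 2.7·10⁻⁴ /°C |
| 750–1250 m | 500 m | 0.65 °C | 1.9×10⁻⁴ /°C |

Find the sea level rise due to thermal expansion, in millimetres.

Δh ≈ 220 mm

Layer 1: 3.5×10⁻⁴ × 1.3 × 220 = 0.10010 m
220–750 m: 2.7×10⁻⁴ × 530 × 0.4 = 0.05724 m
750–1250 m: 1.9×10⁻⁴ × 500 × 0.65 = 0.06175 m
Δh = 0.10010 + 0.05724 + 0.06175 = 0.21909 m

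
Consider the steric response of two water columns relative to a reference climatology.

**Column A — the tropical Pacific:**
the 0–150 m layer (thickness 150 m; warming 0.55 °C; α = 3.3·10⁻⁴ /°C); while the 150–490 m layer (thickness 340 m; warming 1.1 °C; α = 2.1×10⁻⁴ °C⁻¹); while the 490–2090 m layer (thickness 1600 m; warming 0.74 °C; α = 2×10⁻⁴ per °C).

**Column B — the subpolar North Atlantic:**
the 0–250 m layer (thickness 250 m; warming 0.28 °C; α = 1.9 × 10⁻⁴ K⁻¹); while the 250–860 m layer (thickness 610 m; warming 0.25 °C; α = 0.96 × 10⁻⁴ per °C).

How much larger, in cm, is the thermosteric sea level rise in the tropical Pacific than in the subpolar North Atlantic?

31 cm

A 0–150 m: 0.55 × 3.3×10⁻⁴ × 150 = 0.027225 m
A 340 × 1.1 × 2.1×10⁻⁴ = 0.07854 m
A Layer 3: 1600 × 2×10⁻⁴ × 0.74 = 0.23680 m
A total: 0.342565 m
B 0–250 m: 1.9×10⁻⁴ × 0.28 × 250 = 0.01330 m
B 0.96×10⁻⁴ × 0.25 × 610 = 0.01464 m
B total: 0.02794 m
Difference: 0.342565 − 0.02794 = 0.314625 m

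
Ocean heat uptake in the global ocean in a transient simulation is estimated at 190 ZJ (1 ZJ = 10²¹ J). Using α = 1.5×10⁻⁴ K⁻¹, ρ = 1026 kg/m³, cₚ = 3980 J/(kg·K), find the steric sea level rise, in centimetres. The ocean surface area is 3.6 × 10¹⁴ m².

Per unit area: Q = 190×10²¹ / (3.6×10¹⁴) ≈ 5.278×10⁸ J/m²
Δh = αQ/(ρcₚ) = 1.5×10⁻⁴ × 5.278×10⁸ / (1026 × 3980) ≈ 0.019388 m

Δh = 1.94 cm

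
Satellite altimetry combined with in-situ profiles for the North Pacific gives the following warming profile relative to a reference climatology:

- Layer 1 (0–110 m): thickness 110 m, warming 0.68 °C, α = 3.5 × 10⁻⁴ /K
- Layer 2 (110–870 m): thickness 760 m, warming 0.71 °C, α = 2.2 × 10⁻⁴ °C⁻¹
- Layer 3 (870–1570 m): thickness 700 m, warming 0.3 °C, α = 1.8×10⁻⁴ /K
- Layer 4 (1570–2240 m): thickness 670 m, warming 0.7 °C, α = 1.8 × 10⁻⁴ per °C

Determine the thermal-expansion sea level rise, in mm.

110 × 0.68 × 3.5×10⁻⁴ = 0.02618 m
110–870 m: 0.71 × 2.2×10⁻⁴ × 760 = 0.118712 m
Layer 3: 0.3 × 1.8×10⁻⁴ × 700 = 0.03780 m
1570–2240 m: 670 × 1.8×10⁻⁴ × 0.7 = 0.08442 m
Δh = 0.02618 + 0.118712 + 0.03780 + 0.08442 = 0.267112 m

about 267 mm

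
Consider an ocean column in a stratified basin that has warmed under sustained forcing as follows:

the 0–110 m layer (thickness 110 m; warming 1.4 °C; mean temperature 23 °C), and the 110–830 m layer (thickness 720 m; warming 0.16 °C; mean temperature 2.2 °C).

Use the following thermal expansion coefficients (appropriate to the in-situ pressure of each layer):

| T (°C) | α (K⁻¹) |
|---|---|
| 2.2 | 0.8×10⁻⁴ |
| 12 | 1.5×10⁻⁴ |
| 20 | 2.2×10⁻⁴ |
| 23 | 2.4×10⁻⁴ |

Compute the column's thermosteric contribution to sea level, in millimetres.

about 46.2 mm

Layer 1 at 23 °C → α = 2.4×10⁻⁴ K⁻¹
Layer 2 at 2.2 °C → α = 0.8×10⁻⁴ K⁻¹
Layer 1: 110 × 1.4 × 2.4×10⁻⁴ = 0.03696 m
Layer 2: 720 × 0.8×10⁻⁴ × 0.16 = 0.009216 m
Δh = 0.03696 + 0.009216 = 0.046176 m ≈ 46.2 mm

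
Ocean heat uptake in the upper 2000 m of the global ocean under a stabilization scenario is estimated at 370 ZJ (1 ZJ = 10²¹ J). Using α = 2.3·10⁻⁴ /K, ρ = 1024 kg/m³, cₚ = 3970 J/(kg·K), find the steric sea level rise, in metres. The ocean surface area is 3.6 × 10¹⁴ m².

Per unit area: Q = 370×10²¹ / (3.6×10¹⁴) ≈ 1.028×10⁹ J/m²
Δh = αQ/(ρcₚ) = 2.3×10⁻⁴ × 1.028×10⁹ / (1024 × 3970) ≈ 0.058161 m

about 0.058 m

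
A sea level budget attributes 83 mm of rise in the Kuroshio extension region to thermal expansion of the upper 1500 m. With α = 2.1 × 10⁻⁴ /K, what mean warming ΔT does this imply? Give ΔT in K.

about 0.26 K

ΔT = Δh/(αH) = 0.083 / (2.1×10⁻⁴ × 1500) ≈ 0.2635 K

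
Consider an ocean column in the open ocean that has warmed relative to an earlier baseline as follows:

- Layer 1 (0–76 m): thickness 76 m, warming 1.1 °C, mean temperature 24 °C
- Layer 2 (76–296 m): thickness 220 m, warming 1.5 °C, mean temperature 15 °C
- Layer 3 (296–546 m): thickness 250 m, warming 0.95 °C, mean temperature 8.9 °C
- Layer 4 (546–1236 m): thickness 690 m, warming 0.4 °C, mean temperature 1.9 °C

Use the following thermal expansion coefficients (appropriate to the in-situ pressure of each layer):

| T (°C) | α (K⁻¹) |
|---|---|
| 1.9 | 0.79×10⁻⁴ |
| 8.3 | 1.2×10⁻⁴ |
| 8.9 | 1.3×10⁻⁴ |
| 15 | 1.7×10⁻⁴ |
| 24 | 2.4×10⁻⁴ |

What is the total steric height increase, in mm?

Layer 1 at 24 °C → α = 2.4×10⁻⁴ K⁻¹
Layer 2 at 15 °C → α = 1.7×10⁻⁴ K⁻¹
Layer 3 at 8.9 °C → α = 1.3×10⁻⁴ K⁻¹
Layer 4 at 1.9 °C → α = 0.79×10⁻⁴ K⁻¹
Layer 1: 2.4×10⁻⁴ × 1.1 × 76 = 0.020064 m
Layer 2: 1.5 × 1.7×10⁻⁴ × 220 = 0.05610 m
296–546 m: 250 × 1.3×10⁻⁴ × 0.95 = 0.030875 m
Layer 4: 0.79×10⁻⁴ × 690 × 0.4 = 0.021804 m
Δh = 0.020064 + 0.05610 + 0.030875 + 0.021804 = 0.128843 m

about 129 mm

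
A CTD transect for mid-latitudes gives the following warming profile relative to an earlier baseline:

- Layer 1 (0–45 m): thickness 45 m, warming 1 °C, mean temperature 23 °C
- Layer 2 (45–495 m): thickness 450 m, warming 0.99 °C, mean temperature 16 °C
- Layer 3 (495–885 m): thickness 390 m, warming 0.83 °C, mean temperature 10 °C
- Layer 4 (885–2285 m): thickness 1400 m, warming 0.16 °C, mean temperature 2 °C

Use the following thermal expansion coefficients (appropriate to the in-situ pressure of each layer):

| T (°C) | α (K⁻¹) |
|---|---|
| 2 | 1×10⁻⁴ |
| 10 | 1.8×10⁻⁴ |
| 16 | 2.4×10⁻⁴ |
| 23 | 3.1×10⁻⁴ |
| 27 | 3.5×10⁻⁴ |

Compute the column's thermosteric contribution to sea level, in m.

Layer 1 at 23 °C → α = 3.1×10⁻⁴ K⁻¹
Layer 2 at 16 °C → α = 2.4×10⁻⁴ K⁻¹
Layer 3 at 10 °C → α = 1.8×10⁻⁴ K⁻¹
Layer 4 at 2 °C → α = 1×10⁻⁴ K⁻¹
0–45 m: 45 × 3.1×10⁻⁴ × 1 = 0.01395 m
2.4×10⁻⁴ × 0.99 × 450 = 0.10692 m
495–885 m: 0.83 × 1.8×10⁻⁴ × 390 = 0.058266 m
885–2285 m: 1×10⁻⁴ × 0.16 × 1400 = 0.02240 m
Δh = 0.01395 + 0.10692 + 0.058266 + 0.02240 = 0.201536 m

Δh ≈ 0.202 m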